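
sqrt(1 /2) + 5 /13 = 5 /13 + sqrt(2) /2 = 1.09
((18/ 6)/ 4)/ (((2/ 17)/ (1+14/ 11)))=1275/ 88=14.49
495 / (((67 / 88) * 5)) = 8712 / 67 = 130.03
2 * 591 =1182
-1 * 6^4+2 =-1294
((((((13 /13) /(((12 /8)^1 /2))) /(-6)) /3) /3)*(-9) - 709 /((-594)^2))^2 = 6037134601 /124493242896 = 0.05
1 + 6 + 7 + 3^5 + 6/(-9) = 769/3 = 256.33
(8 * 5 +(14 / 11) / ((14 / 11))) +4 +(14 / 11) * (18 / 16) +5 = 2263 / 44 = 51.43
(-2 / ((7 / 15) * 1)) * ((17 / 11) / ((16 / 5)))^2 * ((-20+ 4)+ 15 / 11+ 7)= 325125 / 42592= 7.63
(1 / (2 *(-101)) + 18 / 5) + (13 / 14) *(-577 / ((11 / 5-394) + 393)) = -18787523 / 42420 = -442.89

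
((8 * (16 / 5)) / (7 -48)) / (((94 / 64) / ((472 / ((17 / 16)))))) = -30932992 / 163795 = -188.85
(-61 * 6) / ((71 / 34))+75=-7119 / 71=-100.27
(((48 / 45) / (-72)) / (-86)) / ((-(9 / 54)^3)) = -0.04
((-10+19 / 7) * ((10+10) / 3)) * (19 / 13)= -6460 / 91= -70.99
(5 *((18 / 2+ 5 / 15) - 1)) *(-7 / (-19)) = 875 / 57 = 15.35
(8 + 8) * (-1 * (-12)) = 192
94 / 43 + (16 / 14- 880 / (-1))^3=10090241298418 / 14749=684130537.56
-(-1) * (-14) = -14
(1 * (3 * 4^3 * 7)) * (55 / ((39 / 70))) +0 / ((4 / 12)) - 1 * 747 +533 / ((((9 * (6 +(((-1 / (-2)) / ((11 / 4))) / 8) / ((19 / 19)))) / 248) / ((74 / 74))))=4166096513 / 31005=134368.54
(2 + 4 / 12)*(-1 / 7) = -1 / 3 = -0.33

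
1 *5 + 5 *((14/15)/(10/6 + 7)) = 72/13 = 5.54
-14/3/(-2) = 7/3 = 2.33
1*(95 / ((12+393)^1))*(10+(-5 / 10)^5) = 6061 / 2592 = 2.34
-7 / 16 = -0.44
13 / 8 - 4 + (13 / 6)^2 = 167 / 72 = 2.32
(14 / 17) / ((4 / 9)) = 63 / 34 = 1.85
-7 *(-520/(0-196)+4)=-326/7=-46.57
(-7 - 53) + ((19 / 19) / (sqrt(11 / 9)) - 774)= -834 + 3*sqrt(11) / 11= -833.10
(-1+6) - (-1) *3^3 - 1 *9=23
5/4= 1.25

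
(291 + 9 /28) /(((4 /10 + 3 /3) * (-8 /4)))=-40785 /392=-104.04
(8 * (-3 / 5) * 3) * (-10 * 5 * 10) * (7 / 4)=12600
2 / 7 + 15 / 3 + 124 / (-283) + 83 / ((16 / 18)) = 1556631 / 15848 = 98.22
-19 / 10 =-1.90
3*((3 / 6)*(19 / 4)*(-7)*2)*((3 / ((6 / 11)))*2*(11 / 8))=-48279 / 32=-1508.72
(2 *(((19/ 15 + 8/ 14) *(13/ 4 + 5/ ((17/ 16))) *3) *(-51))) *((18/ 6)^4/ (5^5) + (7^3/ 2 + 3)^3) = -41610423266138247/ 1750000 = -23777384723.51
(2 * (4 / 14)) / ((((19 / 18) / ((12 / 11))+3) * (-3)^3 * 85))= -32 / 509915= -0.00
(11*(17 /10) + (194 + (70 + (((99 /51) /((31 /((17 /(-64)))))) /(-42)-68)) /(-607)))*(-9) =-161373295953 /84300160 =-1914.27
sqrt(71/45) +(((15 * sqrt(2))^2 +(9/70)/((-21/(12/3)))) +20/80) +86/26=sqrt(355)/15 +5778013/12740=454.79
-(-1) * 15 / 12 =5 / 4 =1.25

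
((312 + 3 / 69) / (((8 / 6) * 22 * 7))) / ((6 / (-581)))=-595691 / 4048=-147.16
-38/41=-0.93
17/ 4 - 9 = -19/ 4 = -4.75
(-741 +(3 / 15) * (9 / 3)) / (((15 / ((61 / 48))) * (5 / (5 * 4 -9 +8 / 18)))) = -3876611 / 27000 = -143.58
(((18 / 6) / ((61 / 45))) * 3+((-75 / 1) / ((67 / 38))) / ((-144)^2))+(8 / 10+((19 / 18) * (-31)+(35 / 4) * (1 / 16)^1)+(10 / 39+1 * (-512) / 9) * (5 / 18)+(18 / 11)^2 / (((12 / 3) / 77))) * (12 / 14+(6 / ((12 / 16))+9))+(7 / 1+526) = 26251618653833 / 42416390016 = 618.90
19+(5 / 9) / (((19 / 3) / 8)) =1123 / 57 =19.70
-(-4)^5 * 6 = 6144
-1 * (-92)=92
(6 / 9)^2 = 4 / 9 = 0.44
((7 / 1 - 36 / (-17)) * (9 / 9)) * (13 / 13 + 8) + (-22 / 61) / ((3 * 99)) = 82.06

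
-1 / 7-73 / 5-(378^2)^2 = -714554311476 / 35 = -20415837470.74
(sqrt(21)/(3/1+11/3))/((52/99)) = 297 * sqrt(21)/1040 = 1.31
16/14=8/7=1.14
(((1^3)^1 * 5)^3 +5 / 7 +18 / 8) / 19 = 6.73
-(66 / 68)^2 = -1089 / 1156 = -0.94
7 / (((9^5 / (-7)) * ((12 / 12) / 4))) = -196 / 59049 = -0.00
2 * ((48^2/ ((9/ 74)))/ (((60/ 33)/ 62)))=6459904/ 5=1291980.80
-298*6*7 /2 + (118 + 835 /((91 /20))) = -542040 /91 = -5956.48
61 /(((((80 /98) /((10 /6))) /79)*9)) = 236131 /216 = 1093.20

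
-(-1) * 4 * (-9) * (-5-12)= 612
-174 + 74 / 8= -659 / 4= -164.75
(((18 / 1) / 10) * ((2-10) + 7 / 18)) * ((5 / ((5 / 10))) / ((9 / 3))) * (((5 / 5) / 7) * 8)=-1096 / 21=-52.19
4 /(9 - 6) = 4 /3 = 1.33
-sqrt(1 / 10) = -sqrt(10) / 10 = -0.32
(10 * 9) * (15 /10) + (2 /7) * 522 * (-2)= -1143 /7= -163.29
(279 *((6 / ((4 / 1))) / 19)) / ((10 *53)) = 837 / 20140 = 0.04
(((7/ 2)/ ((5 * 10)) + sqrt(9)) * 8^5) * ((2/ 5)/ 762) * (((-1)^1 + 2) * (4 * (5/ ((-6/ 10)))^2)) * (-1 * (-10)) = 502988800/ 3429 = 146686.73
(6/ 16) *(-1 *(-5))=15/ 8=1.88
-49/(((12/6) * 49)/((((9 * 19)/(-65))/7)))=171/910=0.19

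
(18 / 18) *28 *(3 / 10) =42 / 5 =8.40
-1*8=-8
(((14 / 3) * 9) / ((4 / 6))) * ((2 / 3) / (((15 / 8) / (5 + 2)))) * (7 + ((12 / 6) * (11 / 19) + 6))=210896 / 95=2219.96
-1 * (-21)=21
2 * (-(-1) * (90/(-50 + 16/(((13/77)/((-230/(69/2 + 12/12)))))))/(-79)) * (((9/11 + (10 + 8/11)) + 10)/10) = 8307/1123595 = 0.01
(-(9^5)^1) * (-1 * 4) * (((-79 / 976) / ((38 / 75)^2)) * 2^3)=-26239899375 / 44042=-595792.64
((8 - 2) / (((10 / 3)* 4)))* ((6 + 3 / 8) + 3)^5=4271484375 / 131072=32588.84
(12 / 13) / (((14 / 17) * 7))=102 / 637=0.16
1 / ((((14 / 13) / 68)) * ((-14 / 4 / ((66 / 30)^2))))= -106964 / 1225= -87.32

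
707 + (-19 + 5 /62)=688.08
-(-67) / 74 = 0.91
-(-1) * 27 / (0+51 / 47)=423 / 17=24.88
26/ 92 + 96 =4429/ 46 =96.28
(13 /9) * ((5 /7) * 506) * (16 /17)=526240 /1071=491.35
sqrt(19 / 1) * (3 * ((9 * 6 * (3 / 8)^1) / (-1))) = -243 * sqrt(19) / 4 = -264.80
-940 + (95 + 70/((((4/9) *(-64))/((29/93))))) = -3356005/3968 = -845.77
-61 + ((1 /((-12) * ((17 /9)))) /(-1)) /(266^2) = -293495885 /4811408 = -61.00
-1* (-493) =493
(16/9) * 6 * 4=128/3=42.67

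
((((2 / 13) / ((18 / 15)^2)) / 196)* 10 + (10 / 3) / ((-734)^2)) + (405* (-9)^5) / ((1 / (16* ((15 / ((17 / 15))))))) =-265915793925638877005 / 52507698516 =-5064320117.64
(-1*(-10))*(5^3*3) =3750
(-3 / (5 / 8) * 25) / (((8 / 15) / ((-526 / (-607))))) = -118350 / 607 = -194.98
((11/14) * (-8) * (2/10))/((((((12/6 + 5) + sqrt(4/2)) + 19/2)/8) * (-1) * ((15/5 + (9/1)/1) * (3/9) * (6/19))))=18392/37835 - 3344 * sqrt(2)/113505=0.44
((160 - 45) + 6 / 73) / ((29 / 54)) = 453654 / 2117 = 214.29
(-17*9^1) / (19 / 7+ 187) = -1071 / 1328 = -0.81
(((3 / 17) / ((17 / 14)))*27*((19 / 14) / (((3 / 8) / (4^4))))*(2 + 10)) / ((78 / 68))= 8404992 / 221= 38031.64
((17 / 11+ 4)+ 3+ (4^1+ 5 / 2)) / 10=331 / 220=1.50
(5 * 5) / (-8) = -25 / 8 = -3.12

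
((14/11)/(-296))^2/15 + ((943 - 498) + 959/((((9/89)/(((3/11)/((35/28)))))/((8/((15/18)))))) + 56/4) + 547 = 4148415251093/198778800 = 20869.51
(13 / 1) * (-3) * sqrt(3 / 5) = -39 * sqrt(15) / 5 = -30.21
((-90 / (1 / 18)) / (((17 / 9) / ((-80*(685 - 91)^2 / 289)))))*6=2469287462400 / 4913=502602780.87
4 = 4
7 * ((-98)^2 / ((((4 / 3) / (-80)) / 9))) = -36303120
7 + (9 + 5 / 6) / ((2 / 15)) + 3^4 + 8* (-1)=615 / 4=153.75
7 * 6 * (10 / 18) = 70 / 3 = 23.33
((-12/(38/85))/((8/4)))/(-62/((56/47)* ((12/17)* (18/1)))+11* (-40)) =1542240/51031891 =0.03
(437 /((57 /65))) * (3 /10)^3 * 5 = 2691 /40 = 67.28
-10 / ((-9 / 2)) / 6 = 10 / 27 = 0.37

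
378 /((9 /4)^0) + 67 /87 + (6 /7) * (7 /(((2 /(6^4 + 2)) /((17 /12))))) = 1025777 /174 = 5895.27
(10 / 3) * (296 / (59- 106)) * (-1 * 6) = 5920 / 47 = 125.96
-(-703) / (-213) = -703 / 213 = -3.30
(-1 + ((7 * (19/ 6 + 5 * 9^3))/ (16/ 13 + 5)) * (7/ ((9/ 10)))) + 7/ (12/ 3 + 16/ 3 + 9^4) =1374138179585/ 43107957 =31876.67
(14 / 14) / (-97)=-1 / 97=-0.01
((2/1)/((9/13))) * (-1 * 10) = -260/9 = -28.89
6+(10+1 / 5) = 81 / 5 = 16.20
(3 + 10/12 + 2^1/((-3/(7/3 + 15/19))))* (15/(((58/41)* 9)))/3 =122795/178524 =0.69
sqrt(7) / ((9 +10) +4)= sqrt(7) / 23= 0.12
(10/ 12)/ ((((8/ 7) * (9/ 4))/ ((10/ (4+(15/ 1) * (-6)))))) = -175/ 4644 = -0.04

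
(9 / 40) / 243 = 1 / 1080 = 0.00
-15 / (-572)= 15 / 572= 0.03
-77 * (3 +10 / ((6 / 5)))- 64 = -2810 / 3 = -936.67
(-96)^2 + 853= 10069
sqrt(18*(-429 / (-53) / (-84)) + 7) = sqrt(2898994) / 742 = 2.29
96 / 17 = 5.65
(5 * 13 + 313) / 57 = 126 / 19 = 6.63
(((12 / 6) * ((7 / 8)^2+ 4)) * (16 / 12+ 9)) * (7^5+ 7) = 79488185 / 48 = 1656003.85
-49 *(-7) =343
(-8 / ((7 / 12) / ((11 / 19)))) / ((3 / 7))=-352 / 19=-18.53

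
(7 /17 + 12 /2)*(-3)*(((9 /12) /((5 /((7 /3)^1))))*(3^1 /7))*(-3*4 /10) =2943 /850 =3.46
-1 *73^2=-5329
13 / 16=0.81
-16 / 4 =-4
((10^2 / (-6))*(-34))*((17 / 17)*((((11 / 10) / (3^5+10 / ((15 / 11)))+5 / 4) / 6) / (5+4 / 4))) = 1601485 / 81108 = 19.75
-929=-929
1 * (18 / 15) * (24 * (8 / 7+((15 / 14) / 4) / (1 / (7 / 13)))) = 16866 / 455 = 37.07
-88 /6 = -44 /3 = -14.67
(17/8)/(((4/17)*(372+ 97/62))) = 8959/370576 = 0.02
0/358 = 0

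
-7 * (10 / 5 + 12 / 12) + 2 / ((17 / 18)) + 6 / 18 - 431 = -22927 / 51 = -449.55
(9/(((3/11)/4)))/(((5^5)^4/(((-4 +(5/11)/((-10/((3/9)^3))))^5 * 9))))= -75883247492455657/5936300415802001953125000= -0.00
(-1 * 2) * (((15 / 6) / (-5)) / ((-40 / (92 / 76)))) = -23 / 760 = -0.03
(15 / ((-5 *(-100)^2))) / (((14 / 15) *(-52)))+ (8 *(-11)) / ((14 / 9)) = -56.57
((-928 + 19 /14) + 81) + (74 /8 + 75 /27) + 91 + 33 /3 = -184367 /252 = -731.62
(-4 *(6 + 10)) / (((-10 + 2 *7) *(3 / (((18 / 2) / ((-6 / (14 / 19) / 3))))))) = 336 / 19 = 17.68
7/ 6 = 1.17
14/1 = 14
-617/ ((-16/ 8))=308.50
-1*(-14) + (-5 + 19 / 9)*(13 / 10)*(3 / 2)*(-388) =2199.73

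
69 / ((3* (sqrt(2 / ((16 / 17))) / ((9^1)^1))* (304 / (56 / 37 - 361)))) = -2753307* sqrt(34) / 95608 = -167.92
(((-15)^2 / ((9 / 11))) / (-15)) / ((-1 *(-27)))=-55 / 81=-0.68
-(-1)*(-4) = -4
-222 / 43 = -5.16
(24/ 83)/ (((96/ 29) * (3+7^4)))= 29/ 798128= 0.00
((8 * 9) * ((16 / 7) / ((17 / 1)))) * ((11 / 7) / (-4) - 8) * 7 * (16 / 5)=-216576 / 119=-1819.97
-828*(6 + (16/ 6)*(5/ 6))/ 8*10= -8510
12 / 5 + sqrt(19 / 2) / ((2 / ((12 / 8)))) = 3*sqrt(38) / 8 + 12 / 5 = 4.71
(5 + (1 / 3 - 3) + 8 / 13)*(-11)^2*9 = 41745 / 13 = 3211.15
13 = 13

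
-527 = -527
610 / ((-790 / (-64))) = 3904 / 79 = 49.42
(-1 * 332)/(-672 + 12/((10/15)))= 166/327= 0.51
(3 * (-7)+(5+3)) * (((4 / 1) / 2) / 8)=-13 / 4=-3.25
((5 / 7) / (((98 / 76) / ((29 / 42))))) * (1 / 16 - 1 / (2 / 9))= -195605 / 115248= -1.70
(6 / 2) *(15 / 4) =45 / 4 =11.25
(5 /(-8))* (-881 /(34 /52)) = 57265 /68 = 842.13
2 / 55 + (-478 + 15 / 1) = -25463 / 55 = -462.96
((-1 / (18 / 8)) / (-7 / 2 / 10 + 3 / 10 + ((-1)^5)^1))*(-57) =-1520 / 63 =-24.13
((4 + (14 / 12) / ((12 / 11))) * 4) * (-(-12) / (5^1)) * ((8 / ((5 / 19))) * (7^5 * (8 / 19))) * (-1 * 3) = -31408921.60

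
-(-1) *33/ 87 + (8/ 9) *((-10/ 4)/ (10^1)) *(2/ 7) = 577/ 1827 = 0.32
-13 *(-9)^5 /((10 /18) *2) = 6908733 /10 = 690873.30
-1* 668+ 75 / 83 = -55369 / 83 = -667.10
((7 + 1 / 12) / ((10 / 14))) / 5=1.98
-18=-18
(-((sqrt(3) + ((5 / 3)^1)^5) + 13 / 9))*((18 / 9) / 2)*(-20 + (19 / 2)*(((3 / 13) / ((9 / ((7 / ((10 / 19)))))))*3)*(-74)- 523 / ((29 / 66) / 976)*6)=26280649911*sqrt(3) / 3770 + 15225256515106 / 152685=111790896.69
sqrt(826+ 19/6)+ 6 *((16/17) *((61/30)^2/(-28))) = -7442/8925+ 5 *sqrt(1194)/6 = 27.96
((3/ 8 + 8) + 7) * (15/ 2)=1845/ 16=115.31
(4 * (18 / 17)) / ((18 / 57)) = 13.41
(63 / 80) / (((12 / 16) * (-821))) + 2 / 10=3263 / 16420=0.20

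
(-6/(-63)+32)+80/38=13646/399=34.20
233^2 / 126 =54289 / 126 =430.87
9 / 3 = 3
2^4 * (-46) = -736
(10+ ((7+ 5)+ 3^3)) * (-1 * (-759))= 37191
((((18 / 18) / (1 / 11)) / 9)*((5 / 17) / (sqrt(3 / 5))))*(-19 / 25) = -209*sqrt(15) / 2295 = -0.35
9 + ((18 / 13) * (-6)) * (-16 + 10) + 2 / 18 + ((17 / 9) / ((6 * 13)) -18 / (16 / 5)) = 11525 / 216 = 53.36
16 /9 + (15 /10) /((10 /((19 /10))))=3713 /1800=2.06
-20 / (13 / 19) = -380 / 13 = -29.23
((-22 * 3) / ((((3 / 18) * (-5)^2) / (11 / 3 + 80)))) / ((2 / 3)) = -49698 / 25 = -1987.92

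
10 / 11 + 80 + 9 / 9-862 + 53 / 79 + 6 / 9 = -2030210 / 2607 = -778.75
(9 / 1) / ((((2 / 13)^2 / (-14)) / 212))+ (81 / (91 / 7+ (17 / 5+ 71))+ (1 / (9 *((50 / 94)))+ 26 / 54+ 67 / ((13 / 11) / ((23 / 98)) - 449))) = -12464222831037028 / 11044158975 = -1128580.53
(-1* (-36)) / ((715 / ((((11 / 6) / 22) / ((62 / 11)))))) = 3 / 4030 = 0.00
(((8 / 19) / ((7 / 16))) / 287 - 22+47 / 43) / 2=-34310225 / 3282706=-10.45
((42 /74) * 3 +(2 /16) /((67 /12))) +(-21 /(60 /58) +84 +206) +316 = 7281134 /12395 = 587.43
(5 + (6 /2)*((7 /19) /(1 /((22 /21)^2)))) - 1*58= -20663 /399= -51.79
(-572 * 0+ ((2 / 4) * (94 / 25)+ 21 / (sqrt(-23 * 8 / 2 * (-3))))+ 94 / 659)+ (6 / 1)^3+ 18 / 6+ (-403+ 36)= -2404977 / 16475+ 7 * sqrt(69) / 46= -144.71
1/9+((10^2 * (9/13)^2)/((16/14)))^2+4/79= 142874812435/81227484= 1758.95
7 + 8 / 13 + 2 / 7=7.90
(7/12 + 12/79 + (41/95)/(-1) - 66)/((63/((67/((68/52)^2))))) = -66993808999/1639722420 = -40.86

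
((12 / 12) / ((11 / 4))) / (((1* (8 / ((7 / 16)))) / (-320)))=-70 / 11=-6.36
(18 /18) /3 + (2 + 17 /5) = 86 /15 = 5.73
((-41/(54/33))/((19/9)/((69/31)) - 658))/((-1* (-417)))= 10373/113432062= 0.00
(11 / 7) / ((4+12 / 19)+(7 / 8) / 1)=1672 / 5859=0.29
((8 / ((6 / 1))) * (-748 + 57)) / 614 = -1.50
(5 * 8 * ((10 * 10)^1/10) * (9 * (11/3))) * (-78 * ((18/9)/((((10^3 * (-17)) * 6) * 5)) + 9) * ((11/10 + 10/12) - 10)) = 158841470788/2125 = 74748927.43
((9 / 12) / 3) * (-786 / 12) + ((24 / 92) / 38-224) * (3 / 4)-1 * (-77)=-107.37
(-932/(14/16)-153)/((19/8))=-68216/133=-512.90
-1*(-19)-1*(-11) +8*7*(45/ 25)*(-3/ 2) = -606/ 5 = -121.20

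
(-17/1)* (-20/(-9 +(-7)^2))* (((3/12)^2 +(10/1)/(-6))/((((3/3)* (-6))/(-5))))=-6545/576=-11.36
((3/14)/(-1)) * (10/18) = -5/42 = -0.12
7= 7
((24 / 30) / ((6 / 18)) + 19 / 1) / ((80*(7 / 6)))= 321 / 1400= 0.23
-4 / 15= -0.27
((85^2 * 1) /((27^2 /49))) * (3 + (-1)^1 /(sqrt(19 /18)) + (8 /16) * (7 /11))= 25843825 /16038-354025 * sqrt(38) /4617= 1138.73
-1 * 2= -2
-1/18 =-0.06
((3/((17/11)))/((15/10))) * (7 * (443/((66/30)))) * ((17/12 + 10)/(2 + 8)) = 424837/204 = 2082.53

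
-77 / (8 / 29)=-2233 / 8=-279.12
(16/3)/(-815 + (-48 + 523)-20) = -2/135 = -0.01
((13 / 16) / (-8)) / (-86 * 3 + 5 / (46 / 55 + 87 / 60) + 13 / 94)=23641 / 59514176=0.00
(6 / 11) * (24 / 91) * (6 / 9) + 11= 11107 / 1001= 11.10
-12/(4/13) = -39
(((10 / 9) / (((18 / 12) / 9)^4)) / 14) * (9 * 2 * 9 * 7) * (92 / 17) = 631228.24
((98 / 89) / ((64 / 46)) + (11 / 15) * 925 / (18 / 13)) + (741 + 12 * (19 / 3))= 50278405 / 38448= 1307.70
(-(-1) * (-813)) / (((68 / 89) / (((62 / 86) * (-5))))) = 11215335 / 2924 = 3835.61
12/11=1.09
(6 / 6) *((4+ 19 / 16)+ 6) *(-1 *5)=-895 / 16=-55.94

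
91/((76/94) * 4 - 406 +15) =-4277/18225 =-0.23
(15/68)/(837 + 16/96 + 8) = 45/172414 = 0.00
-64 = -64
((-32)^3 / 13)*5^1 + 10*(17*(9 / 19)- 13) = -3125180 / 247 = -12652.55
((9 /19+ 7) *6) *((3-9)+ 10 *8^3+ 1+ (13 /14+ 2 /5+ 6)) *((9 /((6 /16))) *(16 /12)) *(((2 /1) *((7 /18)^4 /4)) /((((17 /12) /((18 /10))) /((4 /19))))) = 93142237216 /4142475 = 22484.68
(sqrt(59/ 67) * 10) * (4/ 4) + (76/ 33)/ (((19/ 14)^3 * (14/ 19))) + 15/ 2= 10973/ 1254 + 10 * sqrt(3953)/ 67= 18.13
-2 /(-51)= 2 /51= 0.04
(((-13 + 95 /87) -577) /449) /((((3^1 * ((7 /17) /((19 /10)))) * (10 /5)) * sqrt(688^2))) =-3309781 /2257528896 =-0.00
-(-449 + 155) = 294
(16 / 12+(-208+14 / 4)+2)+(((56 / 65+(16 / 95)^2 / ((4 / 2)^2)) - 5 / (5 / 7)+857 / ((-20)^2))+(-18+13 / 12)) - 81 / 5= -1341853741 / 5631600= -238.27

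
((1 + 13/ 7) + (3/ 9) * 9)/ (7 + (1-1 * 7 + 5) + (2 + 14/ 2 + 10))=41/ 175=0.23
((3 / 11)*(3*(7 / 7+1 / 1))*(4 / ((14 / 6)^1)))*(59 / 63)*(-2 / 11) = -2832 / 5929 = -0.48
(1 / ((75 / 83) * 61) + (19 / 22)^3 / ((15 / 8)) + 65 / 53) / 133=170845643 / 14307883975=0.01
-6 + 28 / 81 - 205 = -17063 / 81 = -210.65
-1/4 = -0.25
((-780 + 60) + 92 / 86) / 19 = -30914 / 817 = -37.84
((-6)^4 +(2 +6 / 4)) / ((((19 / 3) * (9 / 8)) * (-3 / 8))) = -83168 / 171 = -486.36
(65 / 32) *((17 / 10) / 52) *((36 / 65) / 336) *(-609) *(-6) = 0.40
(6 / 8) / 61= 3 / 244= 0.01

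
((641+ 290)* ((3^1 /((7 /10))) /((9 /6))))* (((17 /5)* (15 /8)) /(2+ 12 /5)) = 169575 /44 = 3853.98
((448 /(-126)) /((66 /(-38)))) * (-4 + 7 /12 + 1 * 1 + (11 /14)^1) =-20824 /6237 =-3.34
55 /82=0.67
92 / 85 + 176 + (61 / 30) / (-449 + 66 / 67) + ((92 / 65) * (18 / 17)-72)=1631543809 / 15308670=106.58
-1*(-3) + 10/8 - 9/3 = 5/4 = 1.25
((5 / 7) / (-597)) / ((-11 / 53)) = 265 / 45969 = 0.01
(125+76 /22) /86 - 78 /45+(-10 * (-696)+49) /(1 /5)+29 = 497696659 /14190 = 35073.76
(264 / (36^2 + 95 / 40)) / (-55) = -192 / 51935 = -0.00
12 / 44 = 3 / 11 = 0.27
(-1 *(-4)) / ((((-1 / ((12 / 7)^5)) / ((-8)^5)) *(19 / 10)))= 1021344.74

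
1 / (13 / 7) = 7 / 13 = 0.54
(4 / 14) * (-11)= -22 / 7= -3.14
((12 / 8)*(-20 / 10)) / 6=-1 / 2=-0.50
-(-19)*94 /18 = 893 /9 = 99.22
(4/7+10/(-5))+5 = 25/7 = 3.57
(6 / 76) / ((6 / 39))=0.51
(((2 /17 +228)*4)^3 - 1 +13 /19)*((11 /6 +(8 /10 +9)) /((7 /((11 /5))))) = 136127260754906003 /49007175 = 2777700627.61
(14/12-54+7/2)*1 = -148/3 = -49.33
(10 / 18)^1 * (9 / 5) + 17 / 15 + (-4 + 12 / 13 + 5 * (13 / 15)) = 661 / 195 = 3.39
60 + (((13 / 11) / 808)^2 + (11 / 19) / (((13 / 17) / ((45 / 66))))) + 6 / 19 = 1186962613615 / 19512146368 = 60.83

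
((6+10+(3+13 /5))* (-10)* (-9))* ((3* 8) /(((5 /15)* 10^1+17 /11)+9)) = 769824 /229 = 3361.68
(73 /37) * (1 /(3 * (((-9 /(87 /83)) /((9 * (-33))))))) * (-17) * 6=-7125822 /3071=-2320.36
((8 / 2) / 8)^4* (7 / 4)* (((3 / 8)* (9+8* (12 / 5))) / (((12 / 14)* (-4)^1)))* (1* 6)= -20727 / 10240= -2.02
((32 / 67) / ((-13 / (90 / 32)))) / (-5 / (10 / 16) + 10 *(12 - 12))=45 / 3484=0.01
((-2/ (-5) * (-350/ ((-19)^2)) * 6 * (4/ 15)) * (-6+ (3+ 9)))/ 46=-672/ 8303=-0.08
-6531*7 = -45717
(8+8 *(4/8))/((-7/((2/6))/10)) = -40/7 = -5.71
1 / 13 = 0.08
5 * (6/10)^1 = 3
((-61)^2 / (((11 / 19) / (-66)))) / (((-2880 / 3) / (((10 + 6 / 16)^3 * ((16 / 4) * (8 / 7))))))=40424769113 / 17920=2255846.49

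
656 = 656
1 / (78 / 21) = 7 / 26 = 0.27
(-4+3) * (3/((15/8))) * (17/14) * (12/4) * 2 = -408/35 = -11.66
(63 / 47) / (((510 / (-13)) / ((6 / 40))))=-819 / 159800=-0.01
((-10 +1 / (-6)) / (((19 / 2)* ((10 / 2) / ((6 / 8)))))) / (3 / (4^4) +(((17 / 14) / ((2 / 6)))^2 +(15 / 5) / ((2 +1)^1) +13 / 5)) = -191296 / 20118093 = -0.01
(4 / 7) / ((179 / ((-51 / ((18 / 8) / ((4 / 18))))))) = -544 / 33831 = -0.02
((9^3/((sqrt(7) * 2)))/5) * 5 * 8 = 2916 * sqrt(7)/7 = 1102.14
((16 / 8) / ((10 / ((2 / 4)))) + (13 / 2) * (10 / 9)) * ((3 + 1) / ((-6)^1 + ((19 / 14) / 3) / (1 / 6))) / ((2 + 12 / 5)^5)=-2883125 / 533400912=-0.01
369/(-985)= -369/985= -0.37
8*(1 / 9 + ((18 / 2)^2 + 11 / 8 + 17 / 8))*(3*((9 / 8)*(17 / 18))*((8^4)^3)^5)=9919460512139682107938990719987163768268193653113910984704 / 3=3306486837379894035979664000000000000000000000000000000000.00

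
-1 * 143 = -143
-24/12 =-2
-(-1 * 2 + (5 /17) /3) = 97 /51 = 1.90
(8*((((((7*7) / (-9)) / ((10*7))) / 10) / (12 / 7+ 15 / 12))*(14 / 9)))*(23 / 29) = -126224 / 4874175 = -0.03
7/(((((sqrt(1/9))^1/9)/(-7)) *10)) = -132.30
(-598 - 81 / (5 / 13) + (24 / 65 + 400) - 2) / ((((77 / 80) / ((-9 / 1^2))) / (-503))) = -1931399280 / 1001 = -1929469.81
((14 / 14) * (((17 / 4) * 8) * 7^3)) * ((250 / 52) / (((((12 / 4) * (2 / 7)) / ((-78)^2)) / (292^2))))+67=33932151708067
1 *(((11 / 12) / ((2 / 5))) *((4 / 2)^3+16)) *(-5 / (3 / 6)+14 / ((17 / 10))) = -1650 / 17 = -97.06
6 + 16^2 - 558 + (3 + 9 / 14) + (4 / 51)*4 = -208519 / 714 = -292.04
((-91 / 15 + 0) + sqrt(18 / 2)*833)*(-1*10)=-74788 / 3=-24929.33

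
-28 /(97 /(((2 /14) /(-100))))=0.00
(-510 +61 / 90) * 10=-45839 / 9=-5093.22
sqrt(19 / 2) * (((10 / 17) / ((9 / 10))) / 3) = 0.67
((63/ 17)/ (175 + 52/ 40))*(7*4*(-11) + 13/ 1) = -185850/ 29971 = -6.20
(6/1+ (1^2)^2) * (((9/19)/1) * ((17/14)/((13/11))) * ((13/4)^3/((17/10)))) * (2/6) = 27885/1216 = 22.93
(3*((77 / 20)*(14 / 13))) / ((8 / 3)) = 4851 / 1040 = 4.66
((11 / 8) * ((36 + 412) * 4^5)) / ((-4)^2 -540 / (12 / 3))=-90112 / 17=-5300.71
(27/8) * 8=27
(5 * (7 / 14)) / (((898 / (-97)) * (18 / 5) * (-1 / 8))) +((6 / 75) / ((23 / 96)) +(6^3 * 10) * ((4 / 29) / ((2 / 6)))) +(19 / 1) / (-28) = 1686839742739 / 1886742900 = 894.05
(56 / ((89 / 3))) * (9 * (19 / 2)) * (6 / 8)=10773 / 89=121.04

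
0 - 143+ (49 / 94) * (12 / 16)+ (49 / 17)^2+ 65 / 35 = -132.44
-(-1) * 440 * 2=880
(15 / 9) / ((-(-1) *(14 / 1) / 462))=55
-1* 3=-3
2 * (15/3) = 10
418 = 418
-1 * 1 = -1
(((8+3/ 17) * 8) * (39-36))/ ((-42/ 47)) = -26132/ 119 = -219.60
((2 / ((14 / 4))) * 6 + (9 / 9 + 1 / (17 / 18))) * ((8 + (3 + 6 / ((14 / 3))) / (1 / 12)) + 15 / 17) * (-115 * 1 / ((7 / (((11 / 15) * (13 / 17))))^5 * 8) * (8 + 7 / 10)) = -0.14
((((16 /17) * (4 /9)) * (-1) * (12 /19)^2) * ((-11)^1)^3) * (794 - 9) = 1069911040 /6137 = 174337.79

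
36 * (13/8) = 117/2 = 58.50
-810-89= -899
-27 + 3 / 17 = -456 / 17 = -26.82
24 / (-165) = -8 / 55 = -0.15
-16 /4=-4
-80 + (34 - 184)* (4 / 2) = -380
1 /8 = 0.12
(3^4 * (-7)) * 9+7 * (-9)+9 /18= -5165.50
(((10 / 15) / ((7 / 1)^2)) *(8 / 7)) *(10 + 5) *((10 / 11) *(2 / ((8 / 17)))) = 0.90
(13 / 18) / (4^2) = 13 / 288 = 0.05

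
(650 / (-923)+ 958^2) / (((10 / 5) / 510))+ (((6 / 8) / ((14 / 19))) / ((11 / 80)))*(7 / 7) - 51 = 1279439805843 / 5467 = 234029596.83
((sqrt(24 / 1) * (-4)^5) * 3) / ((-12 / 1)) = 512 * sqrt(6) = 1254.14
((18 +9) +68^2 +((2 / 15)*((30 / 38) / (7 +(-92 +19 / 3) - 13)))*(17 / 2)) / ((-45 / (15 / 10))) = -12150712 / 78375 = -155.03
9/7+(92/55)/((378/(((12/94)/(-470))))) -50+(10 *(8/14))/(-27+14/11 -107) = -136217159983/2793777525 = -48.76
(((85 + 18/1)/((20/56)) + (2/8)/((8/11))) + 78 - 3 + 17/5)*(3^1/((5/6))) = 1321.72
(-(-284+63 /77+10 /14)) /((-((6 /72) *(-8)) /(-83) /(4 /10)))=-1083150 /77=-14066.88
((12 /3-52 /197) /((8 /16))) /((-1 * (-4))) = 368 /197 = 1.87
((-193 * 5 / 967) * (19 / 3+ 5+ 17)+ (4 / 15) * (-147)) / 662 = -978721 / 9602310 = -0.10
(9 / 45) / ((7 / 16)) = 0.46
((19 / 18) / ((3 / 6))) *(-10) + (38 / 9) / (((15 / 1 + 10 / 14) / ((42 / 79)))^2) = -21.11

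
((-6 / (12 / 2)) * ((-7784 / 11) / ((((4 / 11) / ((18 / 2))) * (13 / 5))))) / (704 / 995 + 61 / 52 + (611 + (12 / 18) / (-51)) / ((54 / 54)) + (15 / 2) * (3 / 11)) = 586573633800 / 53545652239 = 10.95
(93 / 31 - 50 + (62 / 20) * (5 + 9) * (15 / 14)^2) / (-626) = -79 / 17528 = -0.00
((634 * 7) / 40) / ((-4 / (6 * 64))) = -53256 / 5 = -10651.20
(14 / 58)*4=28 / 29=0.97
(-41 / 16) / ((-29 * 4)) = 41 / 1856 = 0.02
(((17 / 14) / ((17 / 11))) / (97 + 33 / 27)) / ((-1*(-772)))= 99 / 9554272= 0.00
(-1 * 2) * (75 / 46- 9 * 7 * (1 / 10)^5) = -3748551 / 1150000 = -3.26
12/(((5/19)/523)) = 119244/5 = 23848.80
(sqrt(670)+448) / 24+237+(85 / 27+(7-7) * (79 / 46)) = sqrt(670) / 24+6988 / 27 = 259.89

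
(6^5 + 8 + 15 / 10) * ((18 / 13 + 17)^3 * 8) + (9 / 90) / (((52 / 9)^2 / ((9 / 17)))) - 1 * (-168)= 2312806458499717 / 5975840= 387026168.45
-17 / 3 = -5.67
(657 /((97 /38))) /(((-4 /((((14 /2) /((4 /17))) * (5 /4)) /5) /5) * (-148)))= 7427385 /459392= 16.17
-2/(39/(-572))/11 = 8/3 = 2.67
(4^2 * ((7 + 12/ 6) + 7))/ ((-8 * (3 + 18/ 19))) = -608/ 75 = -8.11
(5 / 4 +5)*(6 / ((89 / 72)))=30.34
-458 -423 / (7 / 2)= -4052 / 7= -578.86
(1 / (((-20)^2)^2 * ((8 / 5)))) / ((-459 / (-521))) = 521 / 117504000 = 0.00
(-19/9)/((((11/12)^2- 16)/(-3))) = -912/2183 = -0.42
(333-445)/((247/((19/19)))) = -112/247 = -0.45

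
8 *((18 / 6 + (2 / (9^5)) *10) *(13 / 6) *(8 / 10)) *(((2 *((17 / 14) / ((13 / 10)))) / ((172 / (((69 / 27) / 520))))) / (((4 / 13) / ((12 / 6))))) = 69272297 / 4798912230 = 0.01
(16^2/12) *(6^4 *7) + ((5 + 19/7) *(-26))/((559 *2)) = 193535.82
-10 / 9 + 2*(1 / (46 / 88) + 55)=23332 / 207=112.71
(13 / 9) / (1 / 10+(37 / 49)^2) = 312130 / 144819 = 2.16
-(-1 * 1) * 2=2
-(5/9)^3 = -125/729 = -0.17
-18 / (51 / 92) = -552 / 17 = -32.47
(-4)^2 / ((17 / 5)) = 4.71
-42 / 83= -0.51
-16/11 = -1.45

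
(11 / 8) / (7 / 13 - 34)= -143 / 3480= -0.04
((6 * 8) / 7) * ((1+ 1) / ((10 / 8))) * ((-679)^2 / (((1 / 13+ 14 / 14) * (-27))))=-7828288 / 45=-173961.96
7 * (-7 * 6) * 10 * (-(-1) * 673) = -1978620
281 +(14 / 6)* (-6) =267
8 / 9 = 0.89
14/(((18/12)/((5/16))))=35/12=2.92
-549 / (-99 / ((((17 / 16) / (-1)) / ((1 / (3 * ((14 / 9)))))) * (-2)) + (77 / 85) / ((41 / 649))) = -13392855 / 106271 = -126.03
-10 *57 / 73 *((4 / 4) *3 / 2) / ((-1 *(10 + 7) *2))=855 / 2482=0.34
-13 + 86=73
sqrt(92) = 2 * sqrt(23) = 9.59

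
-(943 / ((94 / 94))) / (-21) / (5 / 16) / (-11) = -15088 / 1155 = -13.06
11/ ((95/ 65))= 143/ 19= 7.53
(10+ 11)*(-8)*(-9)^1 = 1512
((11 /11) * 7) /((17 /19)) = 133 /17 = 7.82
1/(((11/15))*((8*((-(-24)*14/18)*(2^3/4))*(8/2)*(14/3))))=135/551936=0.00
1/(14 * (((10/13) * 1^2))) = 13/140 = 0.09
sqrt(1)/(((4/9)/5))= 45/4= 11.25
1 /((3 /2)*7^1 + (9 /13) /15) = 130 /1371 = 0.09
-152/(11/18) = -2736/11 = -248.73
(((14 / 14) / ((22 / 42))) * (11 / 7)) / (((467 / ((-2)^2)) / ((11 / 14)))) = 0.02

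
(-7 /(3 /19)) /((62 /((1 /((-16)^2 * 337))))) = -0.00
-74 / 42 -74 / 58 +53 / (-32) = -91477 / 19488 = -4.69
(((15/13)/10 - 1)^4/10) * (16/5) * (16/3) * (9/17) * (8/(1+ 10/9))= 2.10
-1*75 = -75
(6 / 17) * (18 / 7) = 108 / 119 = 0.91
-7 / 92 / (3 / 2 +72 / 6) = -7 / 1242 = -0.01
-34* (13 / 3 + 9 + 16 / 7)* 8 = -89216 / 21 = -4248.38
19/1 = 19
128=128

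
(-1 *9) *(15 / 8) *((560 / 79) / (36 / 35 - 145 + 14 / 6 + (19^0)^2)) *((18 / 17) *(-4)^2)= 285768000 / 19832081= 14.41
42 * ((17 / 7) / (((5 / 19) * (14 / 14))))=1938 / 5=387.60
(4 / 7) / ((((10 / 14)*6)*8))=1 / 60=0.02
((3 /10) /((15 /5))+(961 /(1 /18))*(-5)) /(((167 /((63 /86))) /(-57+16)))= 2234034117 /143620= 15555.17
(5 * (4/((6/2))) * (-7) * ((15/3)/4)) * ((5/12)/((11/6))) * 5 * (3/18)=-4375/396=-11.05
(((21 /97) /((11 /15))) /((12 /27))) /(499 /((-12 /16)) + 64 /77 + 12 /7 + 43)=-8505 /7935764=-0.00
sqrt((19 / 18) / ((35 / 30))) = sqrt(399) / 21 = 0.95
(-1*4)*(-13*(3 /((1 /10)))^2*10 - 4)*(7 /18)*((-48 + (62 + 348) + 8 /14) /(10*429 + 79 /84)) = 5543181504 /360439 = 15378.97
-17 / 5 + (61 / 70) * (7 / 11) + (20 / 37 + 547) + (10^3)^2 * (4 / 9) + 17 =16300574891 / 36630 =445006.14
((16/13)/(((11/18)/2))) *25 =100.70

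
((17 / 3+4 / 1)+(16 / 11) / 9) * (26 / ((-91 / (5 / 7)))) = -2.01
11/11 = 1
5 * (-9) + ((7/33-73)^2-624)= 5041063/1089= 4629.08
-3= -3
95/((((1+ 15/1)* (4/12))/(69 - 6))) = 17955/16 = 1122.19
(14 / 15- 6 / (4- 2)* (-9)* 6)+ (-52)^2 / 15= 1716 / 5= 343.20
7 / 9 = 0.78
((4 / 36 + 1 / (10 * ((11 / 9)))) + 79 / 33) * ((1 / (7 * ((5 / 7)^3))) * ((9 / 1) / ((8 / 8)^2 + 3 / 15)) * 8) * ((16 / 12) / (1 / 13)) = 13050856 / 12375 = 1054.61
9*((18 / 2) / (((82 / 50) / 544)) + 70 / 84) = 2203815 / 82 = 26875.79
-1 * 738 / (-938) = 0.79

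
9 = 9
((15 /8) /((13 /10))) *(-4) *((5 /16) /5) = -75 /208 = -0.36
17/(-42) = -17/42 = -0.40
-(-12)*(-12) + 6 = -138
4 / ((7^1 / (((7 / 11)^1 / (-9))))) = -4 / 99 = -0.04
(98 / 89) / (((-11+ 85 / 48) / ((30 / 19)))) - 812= -608420876 / 749113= -812.19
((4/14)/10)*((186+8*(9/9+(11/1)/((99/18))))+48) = 258/35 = 7.37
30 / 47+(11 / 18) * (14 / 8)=5779 / 3384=1.71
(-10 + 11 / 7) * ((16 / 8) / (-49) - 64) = 185142 / 343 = 539.77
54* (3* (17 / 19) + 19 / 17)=66312 / 323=205.30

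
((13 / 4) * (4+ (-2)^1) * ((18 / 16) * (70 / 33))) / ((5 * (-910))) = -3 / 880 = -0.00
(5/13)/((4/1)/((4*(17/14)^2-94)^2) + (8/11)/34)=17425117215/992444752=17.56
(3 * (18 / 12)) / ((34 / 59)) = 531 / 68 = 7.81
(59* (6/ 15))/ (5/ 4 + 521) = 472/ 10445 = 0.05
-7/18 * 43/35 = -43/90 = -0.48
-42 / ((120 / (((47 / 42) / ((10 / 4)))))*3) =-0.05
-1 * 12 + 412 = 400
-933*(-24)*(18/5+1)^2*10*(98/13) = 2321692128/65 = 35718340.43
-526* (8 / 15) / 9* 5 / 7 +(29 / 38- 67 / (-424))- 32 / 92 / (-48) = -747179053 / 35019432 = -21.34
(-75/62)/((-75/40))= 20/31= 0.65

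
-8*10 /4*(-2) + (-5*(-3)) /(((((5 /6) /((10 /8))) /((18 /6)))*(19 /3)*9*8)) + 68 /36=115013 /2736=42.04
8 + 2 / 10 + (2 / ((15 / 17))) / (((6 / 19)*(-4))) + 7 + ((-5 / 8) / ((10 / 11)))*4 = 959 / 90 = 10.66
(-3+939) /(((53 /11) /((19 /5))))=738.20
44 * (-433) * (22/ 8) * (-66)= 3457938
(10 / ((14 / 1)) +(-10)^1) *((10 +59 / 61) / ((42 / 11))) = -159445 / 5978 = -26.67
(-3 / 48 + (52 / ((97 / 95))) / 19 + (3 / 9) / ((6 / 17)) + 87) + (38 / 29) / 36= 36699019 / 405072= 90.60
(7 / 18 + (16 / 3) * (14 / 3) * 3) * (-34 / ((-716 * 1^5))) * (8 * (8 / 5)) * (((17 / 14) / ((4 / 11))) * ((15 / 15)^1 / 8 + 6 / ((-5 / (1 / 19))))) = 28836709 / 3060900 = 9.42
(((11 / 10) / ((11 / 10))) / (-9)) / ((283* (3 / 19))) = -19 / 7641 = -0.00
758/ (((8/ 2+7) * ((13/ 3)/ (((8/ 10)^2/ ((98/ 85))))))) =309264/ 35035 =8.83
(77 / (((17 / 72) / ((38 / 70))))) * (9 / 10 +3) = 293436 / 425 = 690.44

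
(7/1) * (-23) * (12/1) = -1932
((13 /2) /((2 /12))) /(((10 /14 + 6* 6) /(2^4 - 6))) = 2730 /257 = 10.62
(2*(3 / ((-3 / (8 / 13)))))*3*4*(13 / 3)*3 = -192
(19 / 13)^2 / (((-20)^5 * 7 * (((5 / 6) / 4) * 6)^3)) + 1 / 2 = 3696874639 / 7393750000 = 0.50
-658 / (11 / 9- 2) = 846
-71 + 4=-67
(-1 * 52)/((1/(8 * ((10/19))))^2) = -332800/361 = -921.88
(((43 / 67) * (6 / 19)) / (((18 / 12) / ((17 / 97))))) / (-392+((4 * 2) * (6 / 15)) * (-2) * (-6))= -215 / 3210506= -0.00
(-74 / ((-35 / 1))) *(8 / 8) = 74 / 35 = 2.11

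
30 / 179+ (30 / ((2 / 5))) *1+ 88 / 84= 286493 / 3759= 76.22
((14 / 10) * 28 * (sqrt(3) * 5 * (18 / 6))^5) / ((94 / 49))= 6563733750 * sqrt(3) / 47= 241887666.86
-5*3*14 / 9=-70 / 3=-23.33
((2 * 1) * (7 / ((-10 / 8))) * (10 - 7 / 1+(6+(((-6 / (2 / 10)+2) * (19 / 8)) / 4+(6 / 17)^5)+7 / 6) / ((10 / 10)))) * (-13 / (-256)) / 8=20010100201 / 43618007040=0.46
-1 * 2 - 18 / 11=-40 / 11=-3.64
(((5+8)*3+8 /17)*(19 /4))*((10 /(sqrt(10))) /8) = 12749*sqrt(10) /544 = 74.11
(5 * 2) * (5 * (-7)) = -350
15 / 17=0.88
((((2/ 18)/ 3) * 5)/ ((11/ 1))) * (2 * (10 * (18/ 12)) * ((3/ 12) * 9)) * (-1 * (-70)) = 875/ 11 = 79.55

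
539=539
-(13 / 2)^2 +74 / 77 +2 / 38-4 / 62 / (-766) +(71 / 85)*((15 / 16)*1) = -40.45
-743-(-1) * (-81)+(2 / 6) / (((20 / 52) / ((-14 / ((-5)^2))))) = -309182 / 375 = -824.49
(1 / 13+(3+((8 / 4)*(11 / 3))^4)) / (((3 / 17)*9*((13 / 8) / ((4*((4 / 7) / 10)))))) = 3316841984 / 12936105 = 256.40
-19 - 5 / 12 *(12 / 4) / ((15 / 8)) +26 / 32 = -905 / 48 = -18.85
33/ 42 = 11/ 14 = 0.79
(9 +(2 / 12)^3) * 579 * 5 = 26068.40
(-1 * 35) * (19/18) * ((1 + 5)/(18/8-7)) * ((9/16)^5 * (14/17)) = 4822335/2228224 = 2.16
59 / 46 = 1.28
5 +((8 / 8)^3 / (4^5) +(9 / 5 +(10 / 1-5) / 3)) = 130063 / 15360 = 8.47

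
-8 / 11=-0.73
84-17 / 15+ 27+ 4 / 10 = 1654 / 15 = 110.27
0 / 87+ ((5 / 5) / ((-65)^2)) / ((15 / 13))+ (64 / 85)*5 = 312017 / 82875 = 3.76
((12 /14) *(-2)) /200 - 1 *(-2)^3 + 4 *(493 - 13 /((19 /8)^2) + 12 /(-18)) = 746010551 /379050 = 1968.11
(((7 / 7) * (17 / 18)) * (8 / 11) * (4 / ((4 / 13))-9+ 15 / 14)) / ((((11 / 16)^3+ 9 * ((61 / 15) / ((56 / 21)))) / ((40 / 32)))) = 61798400 / 199405899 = 0.31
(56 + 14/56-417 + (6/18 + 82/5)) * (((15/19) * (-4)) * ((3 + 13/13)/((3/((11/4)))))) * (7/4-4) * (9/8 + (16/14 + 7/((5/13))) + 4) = -4666579203/21280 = -219294.14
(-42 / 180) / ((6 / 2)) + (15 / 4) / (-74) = -1711 / 13320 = -0.13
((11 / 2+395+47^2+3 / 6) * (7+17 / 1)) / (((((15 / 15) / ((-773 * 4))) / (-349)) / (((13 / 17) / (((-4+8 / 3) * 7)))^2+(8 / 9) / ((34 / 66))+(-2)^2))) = 5486964614223660 / 14161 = 387470137294.23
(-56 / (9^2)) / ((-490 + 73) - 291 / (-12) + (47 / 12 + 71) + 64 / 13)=0.00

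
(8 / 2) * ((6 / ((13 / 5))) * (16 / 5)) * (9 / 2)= 1728 / 13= 132.92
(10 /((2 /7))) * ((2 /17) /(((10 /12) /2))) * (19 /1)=3192 /17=187.76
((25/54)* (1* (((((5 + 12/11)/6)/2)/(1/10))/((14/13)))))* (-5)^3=-13609375/49896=-272.75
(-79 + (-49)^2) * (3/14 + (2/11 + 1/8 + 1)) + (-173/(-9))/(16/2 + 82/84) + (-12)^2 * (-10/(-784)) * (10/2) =8640179501/2438436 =3543.33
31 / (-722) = -31 / 722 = -0.04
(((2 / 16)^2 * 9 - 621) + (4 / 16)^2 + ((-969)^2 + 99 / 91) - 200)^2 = 29852398828001144641 / 33918976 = 880109081948.73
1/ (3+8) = 0.09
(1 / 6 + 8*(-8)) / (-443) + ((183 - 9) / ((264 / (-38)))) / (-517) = 0.19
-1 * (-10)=10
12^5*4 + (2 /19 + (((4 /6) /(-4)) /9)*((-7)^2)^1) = 1021205705 /1026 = 995327.20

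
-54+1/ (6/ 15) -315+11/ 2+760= 399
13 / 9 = 1.44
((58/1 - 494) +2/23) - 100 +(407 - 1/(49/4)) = -145377/1127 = -128.99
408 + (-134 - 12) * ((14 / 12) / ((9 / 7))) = 7439 / 27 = 275.52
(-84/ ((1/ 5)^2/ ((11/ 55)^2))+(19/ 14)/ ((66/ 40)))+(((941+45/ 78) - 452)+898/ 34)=44190889/ 102102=432.81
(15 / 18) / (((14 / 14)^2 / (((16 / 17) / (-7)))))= -40 / 357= -0.11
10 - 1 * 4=6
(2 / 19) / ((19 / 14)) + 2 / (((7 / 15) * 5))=2362 / 2527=0.93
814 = 814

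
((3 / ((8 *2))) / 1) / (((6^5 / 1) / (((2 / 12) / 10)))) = 1 / 2488320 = 0.00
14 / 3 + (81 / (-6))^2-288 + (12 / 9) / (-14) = -2833 / 28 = -101.18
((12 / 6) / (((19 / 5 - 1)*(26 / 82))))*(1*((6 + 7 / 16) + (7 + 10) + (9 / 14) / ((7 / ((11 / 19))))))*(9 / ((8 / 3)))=1936790595 / 10844288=178.60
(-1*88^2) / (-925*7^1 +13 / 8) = 61952 / 51787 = 1.20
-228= -228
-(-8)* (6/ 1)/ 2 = 24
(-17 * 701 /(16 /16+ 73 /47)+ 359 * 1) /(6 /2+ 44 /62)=-16027589 /13800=-1161.42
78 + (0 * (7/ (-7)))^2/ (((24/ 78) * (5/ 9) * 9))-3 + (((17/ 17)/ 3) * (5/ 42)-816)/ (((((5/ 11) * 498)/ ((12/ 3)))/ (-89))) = 106534594/ 78435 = 1358.25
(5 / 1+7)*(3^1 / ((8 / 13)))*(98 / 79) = 5733 / 79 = 72.57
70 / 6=35 / 3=11.67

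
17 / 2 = 8.50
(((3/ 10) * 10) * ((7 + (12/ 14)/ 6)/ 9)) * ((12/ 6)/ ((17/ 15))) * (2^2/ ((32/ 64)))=4000/ 119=33.61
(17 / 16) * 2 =17 / 8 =2.12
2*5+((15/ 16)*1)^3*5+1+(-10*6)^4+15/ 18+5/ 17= 2707295554001/ 208896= 12960016.25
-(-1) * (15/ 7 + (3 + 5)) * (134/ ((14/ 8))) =38056/ 49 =776.65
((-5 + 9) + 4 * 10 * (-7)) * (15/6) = -690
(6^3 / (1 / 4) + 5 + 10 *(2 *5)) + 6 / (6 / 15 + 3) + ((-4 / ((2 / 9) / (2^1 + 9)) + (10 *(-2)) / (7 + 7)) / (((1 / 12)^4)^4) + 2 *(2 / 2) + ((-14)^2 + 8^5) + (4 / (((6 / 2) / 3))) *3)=-4387673232097000184609 / 119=-36871203631067228442.09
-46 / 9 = -5.11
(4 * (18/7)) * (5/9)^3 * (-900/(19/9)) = -100000/133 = -751.88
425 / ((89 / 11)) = 4675 / 89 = 52.53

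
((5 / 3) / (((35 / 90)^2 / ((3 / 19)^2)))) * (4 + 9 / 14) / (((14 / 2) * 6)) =0.03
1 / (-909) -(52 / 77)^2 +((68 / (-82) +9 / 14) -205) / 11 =-8445602491 / 441935802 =-19.11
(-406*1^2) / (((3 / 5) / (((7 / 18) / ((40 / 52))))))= -342.09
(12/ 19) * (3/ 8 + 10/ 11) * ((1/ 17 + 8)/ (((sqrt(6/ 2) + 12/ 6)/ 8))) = 371544/ 3553 - 185772 * sqrt(3)/ 3553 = 14.01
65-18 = 47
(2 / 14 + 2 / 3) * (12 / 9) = 68 / 63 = 1.08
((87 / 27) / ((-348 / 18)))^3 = -1 / 216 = -0.00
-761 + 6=-755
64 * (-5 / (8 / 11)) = -440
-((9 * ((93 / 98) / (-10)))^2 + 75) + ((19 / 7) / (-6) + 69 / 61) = -13190398727 / 175753200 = -75.05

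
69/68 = 1.01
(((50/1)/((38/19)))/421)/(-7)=-25/2947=-0.01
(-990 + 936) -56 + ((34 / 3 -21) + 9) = -332 / 3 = -110.67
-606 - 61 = -667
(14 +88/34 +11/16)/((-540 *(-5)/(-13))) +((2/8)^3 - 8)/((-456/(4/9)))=-701377/9302400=-0.08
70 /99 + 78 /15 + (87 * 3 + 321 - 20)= 281114 /495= 567.91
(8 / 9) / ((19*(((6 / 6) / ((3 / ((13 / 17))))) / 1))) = 136 / 741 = 0.18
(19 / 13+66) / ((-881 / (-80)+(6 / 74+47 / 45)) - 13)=-23363280 / 298519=-78.26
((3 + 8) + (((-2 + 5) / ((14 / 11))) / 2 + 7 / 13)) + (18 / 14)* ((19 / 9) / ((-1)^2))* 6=29.00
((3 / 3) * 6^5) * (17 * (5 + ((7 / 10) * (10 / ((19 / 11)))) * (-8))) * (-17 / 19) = 1170824544 / 361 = 3243281.29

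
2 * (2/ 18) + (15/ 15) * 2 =20/ 9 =2.22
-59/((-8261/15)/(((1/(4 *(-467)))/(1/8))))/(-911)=1770/3514535057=0.00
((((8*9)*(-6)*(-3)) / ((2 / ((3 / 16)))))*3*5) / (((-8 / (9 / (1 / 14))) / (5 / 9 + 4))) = -1046115 / 8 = -130764.38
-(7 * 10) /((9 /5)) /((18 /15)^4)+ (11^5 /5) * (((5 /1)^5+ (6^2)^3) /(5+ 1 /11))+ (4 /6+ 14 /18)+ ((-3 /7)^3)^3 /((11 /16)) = 509605668494536412158 /1617977872665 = 314964547.48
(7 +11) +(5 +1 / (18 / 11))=425 / 18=23.61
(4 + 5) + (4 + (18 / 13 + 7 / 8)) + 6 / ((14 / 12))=14853 / 728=20.40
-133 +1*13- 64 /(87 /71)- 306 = -478.23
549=549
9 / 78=3 / 26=0.12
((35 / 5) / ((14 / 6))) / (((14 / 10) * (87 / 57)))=285 / 203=1.40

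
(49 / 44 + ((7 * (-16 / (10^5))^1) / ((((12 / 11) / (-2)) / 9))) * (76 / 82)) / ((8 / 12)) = 19124049 / 11275000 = 1.70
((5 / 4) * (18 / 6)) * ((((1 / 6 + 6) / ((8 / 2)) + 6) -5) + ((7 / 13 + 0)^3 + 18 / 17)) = 16836685 / 1195168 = 14.09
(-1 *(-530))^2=280900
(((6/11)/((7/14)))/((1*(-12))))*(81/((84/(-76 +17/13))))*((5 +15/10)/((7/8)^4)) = 13423104/184877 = 72.61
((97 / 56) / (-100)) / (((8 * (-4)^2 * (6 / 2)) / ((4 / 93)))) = -97 / 49996800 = -0.00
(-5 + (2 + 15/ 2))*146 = 657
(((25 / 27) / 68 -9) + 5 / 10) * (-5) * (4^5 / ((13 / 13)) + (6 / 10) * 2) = 39934103 / 918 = 43501.20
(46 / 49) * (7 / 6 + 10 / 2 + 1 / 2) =920 / 147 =6.26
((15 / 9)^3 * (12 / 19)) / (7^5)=500 / 2873997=0.00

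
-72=-72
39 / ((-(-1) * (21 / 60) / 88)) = 68640 / 7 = 9805.71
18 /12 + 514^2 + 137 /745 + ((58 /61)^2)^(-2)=2227405379721697 /8430789520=264198.91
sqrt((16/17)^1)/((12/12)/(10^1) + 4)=40*sqrt(17)/697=0.24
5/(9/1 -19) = -1/2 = -0.50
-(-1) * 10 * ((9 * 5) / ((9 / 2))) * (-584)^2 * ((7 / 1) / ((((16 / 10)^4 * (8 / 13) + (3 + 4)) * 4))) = 5409669.47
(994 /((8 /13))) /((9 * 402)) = 6461 /14472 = 0.45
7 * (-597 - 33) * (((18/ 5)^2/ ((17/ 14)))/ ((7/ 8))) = -4572288/ 85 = -53791.62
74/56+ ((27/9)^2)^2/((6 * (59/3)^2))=132199/97468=1.36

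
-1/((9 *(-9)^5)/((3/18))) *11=0.00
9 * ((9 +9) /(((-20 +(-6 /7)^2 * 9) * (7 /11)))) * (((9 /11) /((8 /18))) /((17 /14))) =-321489 /11152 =-28.83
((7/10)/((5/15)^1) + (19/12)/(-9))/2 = 1039/1080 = 0.96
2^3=8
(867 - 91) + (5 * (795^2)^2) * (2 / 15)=266303734526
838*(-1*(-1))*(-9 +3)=-5028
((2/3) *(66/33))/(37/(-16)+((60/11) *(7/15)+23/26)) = 1.19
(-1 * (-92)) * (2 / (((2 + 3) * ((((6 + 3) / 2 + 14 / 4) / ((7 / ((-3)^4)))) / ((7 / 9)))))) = 1127 / 3645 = 0.31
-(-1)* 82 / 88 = 41 / 44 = 0.93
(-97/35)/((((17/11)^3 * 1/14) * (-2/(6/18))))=129107/73695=1.75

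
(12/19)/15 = 4/95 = 0.04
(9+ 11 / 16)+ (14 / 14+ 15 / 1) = 25.69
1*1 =1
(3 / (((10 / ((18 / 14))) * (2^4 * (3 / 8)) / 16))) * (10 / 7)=72 / 49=1.47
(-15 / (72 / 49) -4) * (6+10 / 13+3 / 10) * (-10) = 313379 / 312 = 1004.42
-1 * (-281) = 281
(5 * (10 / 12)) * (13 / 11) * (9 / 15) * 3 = 8.86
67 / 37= 1.81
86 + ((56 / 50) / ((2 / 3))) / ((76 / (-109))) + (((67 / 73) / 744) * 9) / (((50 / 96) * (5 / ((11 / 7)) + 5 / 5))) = 4133515193 / 49446550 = 83.60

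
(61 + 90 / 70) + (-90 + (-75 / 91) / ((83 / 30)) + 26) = -2.01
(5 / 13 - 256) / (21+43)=-3323 / 832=-3.99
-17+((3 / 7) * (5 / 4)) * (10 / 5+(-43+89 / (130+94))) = -243049 / 6272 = -38.75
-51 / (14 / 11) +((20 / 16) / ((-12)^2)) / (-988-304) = -208745891 / 5209344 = -40.07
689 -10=679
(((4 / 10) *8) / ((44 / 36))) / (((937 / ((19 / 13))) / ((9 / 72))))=342 / 669955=0.00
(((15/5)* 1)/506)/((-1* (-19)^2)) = -3/182666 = -0.00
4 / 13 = 0.31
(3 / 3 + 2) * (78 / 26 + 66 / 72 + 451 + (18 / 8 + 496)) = 5719 / 2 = 2859.50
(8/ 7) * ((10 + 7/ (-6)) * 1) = 212/ 21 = 10.10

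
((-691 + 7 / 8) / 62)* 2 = -5521 / 248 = -22.26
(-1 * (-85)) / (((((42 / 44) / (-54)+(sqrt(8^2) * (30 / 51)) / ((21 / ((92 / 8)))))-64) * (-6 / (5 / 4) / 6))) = 5006925 / 2895329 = 1.73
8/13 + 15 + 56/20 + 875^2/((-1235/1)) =-742882/1235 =-601.52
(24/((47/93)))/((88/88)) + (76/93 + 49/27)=1971725/39339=50.12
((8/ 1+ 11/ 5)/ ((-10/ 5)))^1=-51/ 10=-5.10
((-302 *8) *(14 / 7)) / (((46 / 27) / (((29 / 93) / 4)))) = -157644 / 713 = -221.10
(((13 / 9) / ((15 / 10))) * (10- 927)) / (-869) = 23842 / 23463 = 1.02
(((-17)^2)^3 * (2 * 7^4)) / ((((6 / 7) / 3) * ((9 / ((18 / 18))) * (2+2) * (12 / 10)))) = 9390743569.05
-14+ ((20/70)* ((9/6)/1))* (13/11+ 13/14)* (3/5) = -14507/1078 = -13.46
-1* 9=-9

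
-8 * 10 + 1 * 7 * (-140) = -1060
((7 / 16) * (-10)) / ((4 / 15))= -525 / 32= -16.41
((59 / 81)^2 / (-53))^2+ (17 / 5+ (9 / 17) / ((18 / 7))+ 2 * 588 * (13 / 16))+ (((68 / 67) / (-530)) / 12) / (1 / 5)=1320936003438421619 / 1377258745501710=959.11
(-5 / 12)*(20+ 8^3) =-665 / 3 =-221.67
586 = 586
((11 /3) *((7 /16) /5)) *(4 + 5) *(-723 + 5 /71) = -741048 /355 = -2087.46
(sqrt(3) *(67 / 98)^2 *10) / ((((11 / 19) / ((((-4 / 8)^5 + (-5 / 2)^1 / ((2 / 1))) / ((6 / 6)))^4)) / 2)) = 1205059907255 *sqrt(3) / 27693940736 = 75.37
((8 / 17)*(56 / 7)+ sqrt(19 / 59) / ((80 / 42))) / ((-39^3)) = -64 / 1008423 - 7*sqrt(1121) / 46664280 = -0.00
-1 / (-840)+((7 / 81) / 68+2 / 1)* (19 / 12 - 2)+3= 5013809 / 2313360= 2.17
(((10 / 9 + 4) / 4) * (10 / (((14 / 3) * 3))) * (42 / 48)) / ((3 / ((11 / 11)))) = 115 / 432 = 0.27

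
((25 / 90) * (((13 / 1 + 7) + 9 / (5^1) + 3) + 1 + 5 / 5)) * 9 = 67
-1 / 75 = -0.01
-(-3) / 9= 1 / 3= 0.33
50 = 50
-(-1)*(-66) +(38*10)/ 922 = -30236/ 461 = -65.59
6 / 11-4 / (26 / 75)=-1572 / 143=-10.99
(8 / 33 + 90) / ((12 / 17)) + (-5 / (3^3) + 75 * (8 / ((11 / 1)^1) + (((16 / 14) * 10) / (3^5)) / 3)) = 623857 / 3402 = 183.38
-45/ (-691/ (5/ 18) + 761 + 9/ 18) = 450/ 17261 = 0.03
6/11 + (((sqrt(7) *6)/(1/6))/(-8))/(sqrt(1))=6/11 - 9 *sqrt(7)/2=-11.36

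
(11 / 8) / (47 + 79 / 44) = 121 / 4294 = 0.03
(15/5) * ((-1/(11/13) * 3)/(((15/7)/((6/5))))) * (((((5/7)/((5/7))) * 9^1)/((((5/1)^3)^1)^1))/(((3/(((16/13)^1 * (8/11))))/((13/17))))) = -628992/6428125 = -0.10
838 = 838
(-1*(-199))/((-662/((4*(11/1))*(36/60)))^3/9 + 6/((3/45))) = -514905336/4300214615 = -0.12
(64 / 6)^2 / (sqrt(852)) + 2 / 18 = 4.01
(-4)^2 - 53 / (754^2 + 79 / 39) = 354753181 / 22172203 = 16.00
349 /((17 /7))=2443 /17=143.71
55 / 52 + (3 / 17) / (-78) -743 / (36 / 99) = -2042.19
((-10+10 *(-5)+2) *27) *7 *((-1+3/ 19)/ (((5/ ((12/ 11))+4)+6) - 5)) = 2104704/ 2185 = 963.25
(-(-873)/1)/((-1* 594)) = -97/66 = -1.47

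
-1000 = -1000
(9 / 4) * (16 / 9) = 4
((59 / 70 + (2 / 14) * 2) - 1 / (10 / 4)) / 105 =17 / 2450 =0.01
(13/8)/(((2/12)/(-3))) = -117/4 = -29.25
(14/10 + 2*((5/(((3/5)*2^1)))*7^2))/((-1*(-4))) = 3073/30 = 102.43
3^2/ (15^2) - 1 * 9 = -224/ 25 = -8.96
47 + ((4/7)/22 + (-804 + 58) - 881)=-121658/77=-1579.97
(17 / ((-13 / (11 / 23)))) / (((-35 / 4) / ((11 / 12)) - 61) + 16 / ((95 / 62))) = 195415 / 18779592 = 0.01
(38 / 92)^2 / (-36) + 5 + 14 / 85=33410579 / 6474960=5.16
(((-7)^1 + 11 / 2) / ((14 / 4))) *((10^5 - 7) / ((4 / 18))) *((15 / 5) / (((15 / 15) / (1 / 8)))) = -8099433 / 112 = -72316.37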